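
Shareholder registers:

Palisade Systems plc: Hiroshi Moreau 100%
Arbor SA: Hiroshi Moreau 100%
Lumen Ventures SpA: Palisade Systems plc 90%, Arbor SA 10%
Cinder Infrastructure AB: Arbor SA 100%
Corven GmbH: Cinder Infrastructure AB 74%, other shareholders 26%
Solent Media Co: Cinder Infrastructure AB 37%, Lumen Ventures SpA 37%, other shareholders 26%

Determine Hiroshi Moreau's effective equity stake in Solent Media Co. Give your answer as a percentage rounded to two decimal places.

Hiroshi reaches Solent along 3 paths.
Via Arbor → Cinder: 100% × 100% × 37% = 37%.
Via Palisade → Lumen: 100% × 90% × 37% = 33.3%.
Via Arbor → Lumen: 100% × 10% × 37% = 3.7%.
Total: 37% + 33.3% + 3.7% = 74%.
Rounded: 74.00%.

74.00%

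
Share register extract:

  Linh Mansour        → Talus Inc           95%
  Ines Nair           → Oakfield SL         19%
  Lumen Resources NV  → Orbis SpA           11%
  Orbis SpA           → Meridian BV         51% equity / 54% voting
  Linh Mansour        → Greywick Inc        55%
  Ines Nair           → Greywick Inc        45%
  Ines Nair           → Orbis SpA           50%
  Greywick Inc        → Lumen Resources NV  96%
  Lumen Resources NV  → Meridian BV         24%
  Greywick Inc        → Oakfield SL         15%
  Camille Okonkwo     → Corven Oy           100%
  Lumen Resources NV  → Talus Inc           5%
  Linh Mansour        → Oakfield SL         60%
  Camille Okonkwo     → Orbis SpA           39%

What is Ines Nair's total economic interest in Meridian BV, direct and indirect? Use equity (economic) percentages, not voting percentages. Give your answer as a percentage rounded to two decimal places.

38.29%

Ines reaches Meridian along 3 paths.
Via Greywick → Lumen → Orbis: 45% × 96% × 11% × 51% = 2.42352%.
Via Orbis: 50% × 51% = 25.5%.
Via Greywick → Lumen: 45% × 96% × 24% = 10.368%.
Total: 2.42352% + 25.5% + 10.368% = 38.29152%.
Rounded: 38.29%.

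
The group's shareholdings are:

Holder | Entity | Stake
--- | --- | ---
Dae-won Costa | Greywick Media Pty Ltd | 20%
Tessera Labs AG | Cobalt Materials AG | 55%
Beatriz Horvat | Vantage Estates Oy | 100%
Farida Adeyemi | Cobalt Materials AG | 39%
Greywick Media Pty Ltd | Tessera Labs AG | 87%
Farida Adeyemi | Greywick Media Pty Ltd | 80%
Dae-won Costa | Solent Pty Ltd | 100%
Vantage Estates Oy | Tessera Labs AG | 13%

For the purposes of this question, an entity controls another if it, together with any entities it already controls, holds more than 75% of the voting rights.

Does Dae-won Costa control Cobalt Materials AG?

Dae-won holds 100% of Solent, so Dae-won controls Solent.
Neither Dae-won nor any entity Dae-won controls holds any voting interest in Cobalt.
So Dae-won does not control Cobalt.

No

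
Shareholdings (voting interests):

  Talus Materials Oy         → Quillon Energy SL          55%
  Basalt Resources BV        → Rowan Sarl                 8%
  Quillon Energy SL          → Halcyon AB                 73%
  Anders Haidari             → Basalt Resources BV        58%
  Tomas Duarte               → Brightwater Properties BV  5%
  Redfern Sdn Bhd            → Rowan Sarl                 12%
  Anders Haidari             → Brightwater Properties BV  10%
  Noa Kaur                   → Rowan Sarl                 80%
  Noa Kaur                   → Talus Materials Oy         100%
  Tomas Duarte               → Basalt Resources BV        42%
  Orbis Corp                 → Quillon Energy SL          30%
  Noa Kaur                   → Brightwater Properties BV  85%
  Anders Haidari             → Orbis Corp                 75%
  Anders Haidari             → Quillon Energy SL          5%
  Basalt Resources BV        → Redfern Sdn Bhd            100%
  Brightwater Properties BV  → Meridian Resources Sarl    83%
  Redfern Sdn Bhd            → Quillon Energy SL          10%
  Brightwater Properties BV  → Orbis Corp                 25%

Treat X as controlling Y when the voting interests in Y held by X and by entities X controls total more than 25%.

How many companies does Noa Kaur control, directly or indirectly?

Noa holds 85% of Brightwater, so Noa controls Brightwater.
Noa holds 100% of Talus, so Noa controls Talus.
Talus holds 55% of Quillon, so Noa controls Quillon.
Noa holds 80% of Rowan, so Noa controls Rowan.
Brightwater holds 83% of Meridian, so Noa controls Meridian.
Quillon holds 73% of Halcyon, so Noa controls Halcyon.
No other company's threshold is met.
Noa controls 6 companies.

6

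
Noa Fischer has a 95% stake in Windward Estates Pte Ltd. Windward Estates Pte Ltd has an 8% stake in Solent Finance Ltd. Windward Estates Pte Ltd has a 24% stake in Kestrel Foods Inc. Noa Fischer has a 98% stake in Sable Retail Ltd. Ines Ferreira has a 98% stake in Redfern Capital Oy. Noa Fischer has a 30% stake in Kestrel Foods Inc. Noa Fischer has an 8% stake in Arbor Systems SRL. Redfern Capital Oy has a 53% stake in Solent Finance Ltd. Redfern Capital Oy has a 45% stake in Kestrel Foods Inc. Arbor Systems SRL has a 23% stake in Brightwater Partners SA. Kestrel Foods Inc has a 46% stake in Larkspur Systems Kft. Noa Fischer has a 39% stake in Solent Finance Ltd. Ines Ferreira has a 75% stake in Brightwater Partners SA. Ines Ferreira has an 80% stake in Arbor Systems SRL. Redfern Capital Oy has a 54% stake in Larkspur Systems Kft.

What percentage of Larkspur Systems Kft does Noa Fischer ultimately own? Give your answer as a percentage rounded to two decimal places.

Noa reaches Larkspur along 2 paths.
Via Kestrel: 30% × 46% = 13.8%.
Via Windward → Kestrel: 95% × 24% × 46% = 10.488%.
Total: 13.8% + 10.488% = 24.288%.
Rounded: 24.29%.

24.29%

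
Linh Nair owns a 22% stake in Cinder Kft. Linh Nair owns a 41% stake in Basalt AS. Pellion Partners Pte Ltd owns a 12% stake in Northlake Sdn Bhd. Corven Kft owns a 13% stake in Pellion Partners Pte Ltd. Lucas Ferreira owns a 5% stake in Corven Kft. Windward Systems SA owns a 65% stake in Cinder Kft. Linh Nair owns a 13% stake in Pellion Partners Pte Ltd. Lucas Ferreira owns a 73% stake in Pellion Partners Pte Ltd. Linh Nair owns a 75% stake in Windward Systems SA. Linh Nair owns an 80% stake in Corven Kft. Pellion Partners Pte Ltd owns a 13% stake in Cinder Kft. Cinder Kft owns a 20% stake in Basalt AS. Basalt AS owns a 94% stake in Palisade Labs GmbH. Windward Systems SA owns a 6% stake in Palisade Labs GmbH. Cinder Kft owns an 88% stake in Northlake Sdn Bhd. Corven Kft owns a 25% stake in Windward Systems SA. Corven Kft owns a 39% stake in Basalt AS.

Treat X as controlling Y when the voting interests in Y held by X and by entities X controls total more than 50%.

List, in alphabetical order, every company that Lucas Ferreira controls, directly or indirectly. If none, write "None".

Lucas holds 73% of Pellion, so Lucas controls Pellion.
No other company's threshold is met.

Pellion Partners Pte Ltd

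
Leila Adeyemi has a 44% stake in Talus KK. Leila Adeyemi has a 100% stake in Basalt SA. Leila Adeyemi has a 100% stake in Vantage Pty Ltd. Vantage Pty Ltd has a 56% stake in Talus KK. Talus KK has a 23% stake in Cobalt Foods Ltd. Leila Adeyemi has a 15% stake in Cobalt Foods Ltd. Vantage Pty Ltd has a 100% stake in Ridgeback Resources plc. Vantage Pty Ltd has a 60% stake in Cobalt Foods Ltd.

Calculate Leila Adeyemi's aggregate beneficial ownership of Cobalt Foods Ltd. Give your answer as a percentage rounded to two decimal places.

98.00%

Leila reaches Cobalt along 4 paths.
Via Vantage → Talus: 100% × 56% × 23% = 12.88%.
Via Talus: 44% × 23% = 10.12%.
Direct stake: 15% = 15%.
Via Vantage: 100% × 60% = 60%.
Total: 12.88% + 10.12% + 15% + 60% = 98%.
Rounded: 98.00%.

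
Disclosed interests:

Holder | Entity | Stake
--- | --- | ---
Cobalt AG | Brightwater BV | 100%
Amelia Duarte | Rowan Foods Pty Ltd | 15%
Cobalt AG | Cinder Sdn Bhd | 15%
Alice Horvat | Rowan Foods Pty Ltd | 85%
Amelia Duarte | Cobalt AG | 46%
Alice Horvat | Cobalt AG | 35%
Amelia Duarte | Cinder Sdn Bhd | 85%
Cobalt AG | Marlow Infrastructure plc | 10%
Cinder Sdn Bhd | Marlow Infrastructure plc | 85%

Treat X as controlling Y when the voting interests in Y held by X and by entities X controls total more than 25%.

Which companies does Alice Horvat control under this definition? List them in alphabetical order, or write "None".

Alice holds 85% of Rowan, so Alice controls Rowan.
Alice holds 35% of Cobalt, so Alice controls Cobalt.
Cobalt holds 100% of Brightwater, so Alice controls Brightwater.
No other company's threshold is met.

Brightwater BV, Cobalt AG, Rowan Foods Pty Ltd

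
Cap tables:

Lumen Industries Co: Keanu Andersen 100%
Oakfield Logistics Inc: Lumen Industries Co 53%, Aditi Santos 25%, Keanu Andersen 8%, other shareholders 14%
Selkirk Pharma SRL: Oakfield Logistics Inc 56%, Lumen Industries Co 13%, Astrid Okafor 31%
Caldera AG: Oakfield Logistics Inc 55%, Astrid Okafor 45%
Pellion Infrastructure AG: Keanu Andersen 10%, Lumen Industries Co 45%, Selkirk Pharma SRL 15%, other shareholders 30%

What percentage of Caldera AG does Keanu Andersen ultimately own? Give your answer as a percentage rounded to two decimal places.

33.55%

Keanu reaches Caldera along 2 paths.
Via Lumen → Oakfield: 100% × 53% × 55% = 29.15%.
Via Oakfield: 8% × 55% = 4.4%.
Total: 29.15% + 4.4% = 33.55%.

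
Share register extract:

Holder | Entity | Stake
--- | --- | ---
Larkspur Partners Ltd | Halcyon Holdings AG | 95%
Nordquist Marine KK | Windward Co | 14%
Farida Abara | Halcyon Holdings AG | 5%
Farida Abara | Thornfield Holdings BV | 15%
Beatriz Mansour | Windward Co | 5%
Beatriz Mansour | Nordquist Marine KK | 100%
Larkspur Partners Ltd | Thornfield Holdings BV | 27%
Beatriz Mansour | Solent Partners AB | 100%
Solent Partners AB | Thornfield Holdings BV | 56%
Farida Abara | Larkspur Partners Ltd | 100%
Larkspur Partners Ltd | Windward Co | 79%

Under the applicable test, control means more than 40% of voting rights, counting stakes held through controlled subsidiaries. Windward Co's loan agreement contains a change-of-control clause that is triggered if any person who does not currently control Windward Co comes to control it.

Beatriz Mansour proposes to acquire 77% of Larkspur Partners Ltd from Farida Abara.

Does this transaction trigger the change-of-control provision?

Yes

The purchase adds only to Beatriz's holdings (Farida's stake shrinks), so Beatriz is the only person who could newly come to control Windward.
Beatriz holds 100% of Solent, so Beatriz controls Solent.
Beatriz holds 100% of Nordquist, so Beatriz controls Nordquist.
Solent holds 56% of Thornfield, so Beatriz controls Thornfield.
In Windward, Beatriz's side holds only 14% + 5% = 19%, not > 40%.
So before the transaction, Beatriz does not control Windward.
After the purchase, Beatriz holds 77% of Larkspur directly, and Farida's stake falls to 23%.
Beatriz holds 77% of Larkspur, so Beatriz controls Larkspur.
Nordquist and Larkspur and Beatriz together hold 14% + 79% + 5% = 98% of Windward, so Beatriz controls Windward.
Beatriz did not control Windward before and does after, so the clause is triggered.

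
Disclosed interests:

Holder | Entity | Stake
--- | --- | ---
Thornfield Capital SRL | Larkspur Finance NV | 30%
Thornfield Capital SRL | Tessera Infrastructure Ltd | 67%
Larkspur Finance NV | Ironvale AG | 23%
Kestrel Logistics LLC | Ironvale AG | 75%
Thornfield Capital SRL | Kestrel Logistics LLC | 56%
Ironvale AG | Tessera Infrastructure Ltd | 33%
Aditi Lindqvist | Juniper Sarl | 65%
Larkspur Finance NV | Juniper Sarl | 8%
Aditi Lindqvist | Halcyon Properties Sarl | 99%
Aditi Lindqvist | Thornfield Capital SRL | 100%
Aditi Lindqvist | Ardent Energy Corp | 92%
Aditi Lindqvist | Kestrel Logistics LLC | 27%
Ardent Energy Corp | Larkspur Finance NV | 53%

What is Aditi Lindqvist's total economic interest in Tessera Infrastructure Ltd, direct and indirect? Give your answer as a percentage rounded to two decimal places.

Aditi reaches Tessera along 5 paths.
Via Thornfield → Larkspur → Ironvale: 100% × 30% × 23% × 33% = 2.277%.
Via Ardent → Larkspur → Ironvale: 92% × 53% × 23% × 33% = 3.700884%.
Via Thornfield → Kestrel → Ironvale: 100% × 56% × 75% × 33% = 13.86%.
Via Kestrel → Ironvale: 27% × 75% × 33% = 6.6825%.
Via Thornfield: 100% × 67% = 67%.
Total: 2.277% + 3.700884% + 13.86% + 6.6825% + 67% = 93.520384%.
Rounded: 93.52%.

93.52%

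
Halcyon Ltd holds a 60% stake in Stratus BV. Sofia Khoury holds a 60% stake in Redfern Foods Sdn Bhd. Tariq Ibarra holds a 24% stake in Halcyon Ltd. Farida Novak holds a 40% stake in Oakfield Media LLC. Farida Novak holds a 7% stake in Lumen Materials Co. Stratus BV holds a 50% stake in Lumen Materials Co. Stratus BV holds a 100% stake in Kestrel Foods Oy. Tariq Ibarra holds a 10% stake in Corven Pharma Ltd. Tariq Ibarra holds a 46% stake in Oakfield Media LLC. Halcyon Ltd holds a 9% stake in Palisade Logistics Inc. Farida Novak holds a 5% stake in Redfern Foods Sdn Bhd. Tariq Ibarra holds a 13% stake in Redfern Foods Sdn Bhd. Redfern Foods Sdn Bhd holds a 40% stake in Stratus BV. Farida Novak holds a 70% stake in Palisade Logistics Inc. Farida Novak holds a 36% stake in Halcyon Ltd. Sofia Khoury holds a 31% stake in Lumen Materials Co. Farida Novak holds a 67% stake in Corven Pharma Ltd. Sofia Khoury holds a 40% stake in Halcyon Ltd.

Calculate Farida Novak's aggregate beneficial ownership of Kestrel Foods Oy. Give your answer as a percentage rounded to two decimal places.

23.60%

Farida reaches Kestrel along 2 paths.
Via Redfern → Stratus: 5% × 40% × 100% = 2%.
Via Halcyon → Stratus: 36% × 60% × 100% = 21.6%.
Total: 2% + 21.6% = 23.6%.
Rounded: 23.60%.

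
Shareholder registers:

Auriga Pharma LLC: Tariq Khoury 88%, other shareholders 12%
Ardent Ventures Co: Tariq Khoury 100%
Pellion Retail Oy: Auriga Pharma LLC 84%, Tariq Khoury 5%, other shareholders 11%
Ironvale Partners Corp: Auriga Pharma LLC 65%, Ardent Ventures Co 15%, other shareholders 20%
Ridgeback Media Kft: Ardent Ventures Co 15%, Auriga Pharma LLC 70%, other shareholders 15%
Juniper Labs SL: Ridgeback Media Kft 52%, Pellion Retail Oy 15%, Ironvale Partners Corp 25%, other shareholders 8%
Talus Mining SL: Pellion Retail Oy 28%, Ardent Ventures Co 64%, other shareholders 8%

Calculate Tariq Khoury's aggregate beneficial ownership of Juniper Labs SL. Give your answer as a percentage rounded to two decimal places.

Tariq reaches Juniper along 6 paths.
Via Ardent → Ridgeback: 100% × 15% × 52% = 7.8%.
Via Auriga → Ridgeback: 88% × 70% × 52% = 32.032%.
Via Auriga → Pellion: 88% × 84% × 15% = 11.088%.
Via Pellion: 5% × 15% = 0.75%.
Via Auriga → Ironvale: 88% × 65% × 25% = 14.3%.
Via Ardent → Ironvale: 100% × 15% × 25% = 3.75%.
Total: 7.8% + 32.032% + 11.088% + 0.75% + 14.3% + 3.75% = 69.72%.

69.72%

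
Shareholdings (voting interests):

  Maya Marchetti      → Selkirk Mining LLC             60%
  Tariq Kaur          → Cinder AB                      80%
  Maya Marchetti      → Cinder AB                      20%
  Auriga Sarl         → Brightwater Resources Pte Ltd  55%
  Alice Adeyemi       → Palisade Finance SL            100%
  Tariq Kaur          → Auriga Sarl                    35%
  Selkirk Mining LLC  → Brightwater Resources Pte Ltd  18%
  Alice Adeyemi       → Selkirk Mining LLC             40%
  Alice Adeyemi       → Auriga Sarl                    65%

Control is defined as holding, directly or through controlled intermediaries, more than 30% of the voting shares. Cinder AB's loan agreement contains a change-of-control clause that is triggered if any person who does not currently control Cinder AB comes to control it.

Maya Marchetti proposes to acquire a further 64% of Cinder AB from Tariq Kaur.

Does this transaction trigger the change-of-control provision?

Yes

The purchase adds only to Maya's holdings (Tariq's stake shrinks), so Maya is the only person who could newly come to control Cinder.
Maya holds 60% of Selkirk, so Maya controls Selkirk.
In Cinder, Maya's side holds only 20%, not > 30%.
So before the transaction, Maya does not control Cinder.
After the purchase, Maya's direct stake in Cinder rises to 20% + 64% = 84%, and Tariq's stake falls to 16%.
Maya holds 84% of Cinder, so Maya controls Cinder.
Maya did not control Cinder before and does after, so the clause is triggered.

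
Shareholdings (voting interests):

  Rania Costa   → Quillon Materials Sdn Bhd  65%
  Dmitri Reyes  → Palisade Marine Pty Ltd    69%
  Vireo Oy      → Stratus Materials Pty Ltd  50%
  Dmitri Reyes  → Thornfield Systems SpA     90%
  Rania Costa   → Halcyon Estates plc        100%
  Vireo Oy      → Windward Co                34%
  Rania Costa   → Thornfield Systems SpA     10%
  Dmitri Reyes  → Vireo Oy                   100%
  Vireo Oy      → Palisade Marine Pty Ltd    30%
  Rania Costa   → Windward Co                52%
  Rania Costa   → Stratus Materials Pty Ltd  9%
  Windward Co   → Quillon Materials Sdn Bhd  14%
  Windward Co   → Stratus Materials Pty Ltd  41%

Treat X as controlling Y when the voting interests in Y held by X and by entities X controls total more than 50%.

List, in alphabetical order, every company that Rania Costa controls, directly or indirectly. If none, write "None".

Halcyon Estates plc, Quillon Materials Sdn Bhd, Windward Co

Rania holds 52% of Windward, so Rania controls Windward.
Rania holds 100% of Halcyon, so Rania controls Halcyon.
Rania and Windward together hold 65% + 14% = 79% of Quillon, so Rania controls Quillon.
No other company's threshold is met.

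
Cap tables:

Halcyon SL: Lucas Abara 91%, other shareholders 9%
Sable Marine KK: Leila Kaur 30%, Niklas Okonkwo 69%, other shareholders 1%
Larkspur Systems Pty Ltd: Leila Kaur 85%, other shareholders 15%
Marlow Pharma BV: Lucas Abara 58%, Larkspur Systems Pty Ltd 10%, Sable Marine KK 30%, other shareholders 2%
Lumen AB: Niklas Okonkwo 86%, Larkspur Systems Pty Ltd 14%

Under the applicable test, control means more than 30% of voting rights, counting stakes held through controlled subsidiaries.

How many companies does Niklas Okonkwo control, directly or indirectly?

Niklas holds 69% of Sable, so Niklas controls Sable.
Niklas holds 86% of Lumen, so Niklas controls Lumen.
No other company's threshold is met.
Niklas controls 2 companies.

2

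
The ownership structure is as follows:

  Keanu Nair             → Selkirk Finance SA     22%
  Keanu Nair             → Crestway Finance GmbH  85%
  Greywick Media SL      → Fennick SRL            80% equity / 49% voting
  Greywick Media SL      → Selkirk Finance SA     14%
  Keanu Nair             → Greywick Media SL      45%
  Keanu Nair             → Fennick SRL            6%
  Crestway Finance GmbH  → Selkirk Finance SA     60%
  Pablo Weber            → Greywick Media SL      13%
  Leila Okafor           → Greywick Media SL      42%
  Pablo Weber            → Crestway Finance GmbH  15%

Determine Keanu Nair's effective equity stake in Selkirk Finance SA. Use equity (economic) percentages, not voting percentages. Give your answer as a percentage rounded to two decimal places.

79.30%

Keanu reaches Selkirk along 3 paths.
Via Crestway: 85% × 60% = 51%.
Direct stake: 22% = 22%.
Via Greywick: 45% × 14% = 6.3%.
Total: 51% + 22% + 6.3% = 79.3%.
Rounded: 79.30%.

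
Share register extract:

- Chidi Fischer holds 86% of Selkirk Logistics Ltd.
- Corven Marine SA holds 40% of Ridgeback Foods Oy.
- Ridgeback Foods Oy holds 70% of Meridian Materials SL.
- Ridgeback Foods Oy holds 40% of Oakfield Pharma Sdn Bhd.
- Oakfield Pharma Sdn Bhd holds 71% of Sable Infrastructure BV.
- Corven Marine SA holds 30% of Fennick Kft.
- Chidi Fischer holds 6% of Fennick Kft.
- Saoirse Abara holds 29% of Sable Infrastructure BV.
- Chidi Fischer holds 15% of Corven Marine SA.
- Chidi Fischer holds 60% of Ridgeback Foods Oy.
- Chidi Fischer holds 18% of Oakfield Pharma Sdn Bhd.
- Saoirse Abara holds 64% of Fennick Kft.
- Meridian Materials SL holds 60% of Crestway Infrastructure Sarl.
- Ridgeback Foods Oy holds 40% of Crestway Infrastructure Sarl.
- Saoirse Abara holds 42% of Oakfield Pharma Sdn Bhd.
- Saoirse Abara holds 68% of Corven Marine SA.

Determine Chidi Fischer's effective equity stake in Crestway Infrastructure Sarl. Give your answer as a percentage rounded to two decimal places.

Chidi reaches Crestway along 4 paths.
Via Ridgeback → Meridian: 60% × 70% × 60% = 25.2%.
Via Corven → Ridgeback → Meridian: 15% × 40% × 70% × 60% = 2.52%.
Via Ridgeback: 60% × 40% = 24%.
Via Corven → Ridgeback: 15% × 40% × 40% = 2.4%.
Total: 25.2% + 2.52% + 24% + 2.4% = 54.12%.

54.12%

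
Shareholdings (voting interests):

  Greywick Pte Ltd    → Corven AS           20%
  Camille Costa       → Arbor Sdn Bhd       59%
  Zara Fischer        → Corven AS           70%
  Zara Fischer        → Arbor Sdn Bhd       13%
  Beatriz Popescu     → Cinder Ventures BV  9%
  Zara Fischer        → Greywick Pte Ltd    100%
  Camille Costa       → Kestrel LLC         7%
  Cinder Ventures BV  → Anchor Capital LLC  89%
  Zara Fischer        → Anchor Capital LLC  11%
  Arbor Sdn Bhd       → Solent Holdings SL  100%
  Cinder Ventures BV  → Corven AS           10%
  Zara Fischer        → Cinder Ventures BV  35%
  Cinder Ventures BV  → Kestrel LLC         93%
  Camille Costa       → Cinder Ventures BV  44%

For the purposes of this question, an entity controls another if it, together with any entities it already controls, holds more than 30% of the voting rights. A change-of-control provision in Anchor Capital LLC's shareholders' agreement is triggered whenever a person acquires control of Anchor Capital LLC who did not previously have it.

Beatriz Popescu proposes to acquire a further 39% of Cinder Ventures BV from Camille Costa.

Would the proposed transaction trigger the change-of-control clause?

The purchase adds only to Beatriz's holdings (Camille's stake shrinks), so Beatriz is the only person who could newly come to control Anchor.
Beatriz's largest direct stake is 9% in Cinder, which does not meet the threshold, so Beatriz controls no company.
Neither Beatriz nor any entity Beatriz controls holds any voting interest in Anchor.
So before the transaction, Beatriz does not control Anchor.
After the purchase, Beatriz's direct stake in Cinder rises to 9% + 39% = 48%, and Camille's stake falls to 5%.
Beatriz holds 48% of Cinder, so Beatriz controls Cinder.
Cinder holds 89% of Anchor, so Beatriz controls Anchor.
Beatriz did not control Anchor before and does after, so the clause is triggered.

Yes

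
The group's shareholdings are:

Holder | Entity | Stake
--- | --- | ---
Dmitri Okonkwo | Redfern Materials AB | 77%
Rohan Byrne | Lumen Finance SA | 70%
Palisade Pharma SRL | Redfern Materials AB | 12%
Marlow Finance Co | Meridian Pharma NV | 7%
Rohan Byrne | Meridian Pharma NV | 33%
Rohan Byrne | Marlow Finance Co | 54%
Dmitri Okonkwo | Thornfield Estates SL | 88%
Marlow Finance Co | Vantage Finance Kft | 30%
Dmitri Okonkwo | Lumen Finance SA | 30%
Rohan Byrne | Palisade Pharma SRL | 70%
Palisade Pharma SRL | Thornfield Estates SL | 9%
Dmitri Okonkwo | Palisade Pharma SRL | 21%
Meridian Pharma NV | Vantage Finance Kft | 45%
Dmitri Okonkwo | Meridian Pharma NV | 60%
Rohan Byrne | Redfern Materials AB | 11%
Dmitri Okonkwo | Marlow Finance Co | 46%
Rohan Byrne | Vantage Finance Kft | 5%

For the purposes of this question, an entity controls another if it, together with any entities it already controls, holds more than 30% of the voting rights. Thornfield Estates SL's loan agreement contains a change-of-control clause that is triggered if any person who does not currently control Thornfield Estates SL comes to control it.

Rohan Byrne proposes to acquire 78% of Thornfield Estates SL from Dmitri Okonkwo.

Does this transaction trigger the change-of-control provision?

The purchase adds only to Rohan's holdings (Dmitri's stake shrinks), so Rohan is the only person who could newly come to control Thornfield.
Rohan holds 54% of Marlow, so Rohan controls Marlow.
Rohan holds 70% of Lumen, so Rohan controls Lumen.
Rohan holds 70% of Palisade, so Rohan controls Palisade.
Rohan and Marlow together hold 33% + 7% = 40% of Meridian, so Rohan controls Meridian.
Marlow and Meridian and Rohan together hold 30% + 45% + 5% = 80% of Vantage, so Rohan controls Vantage.
In Thornfield, Rohan's side holds only 9%, not > 30%.
So before the transaction, Rohan does not control Thornfield.
After the purchase, Rohan holds 78% of Thornfield directly, and Dmitri's stake falls to 10%.
Palisade and Rohan together hold 9% + 78% = 87% of Thornfield, so Rohan controls Thornfield.
Rohan did not control Thornfield before and does after, so the clause is triggered.

Yes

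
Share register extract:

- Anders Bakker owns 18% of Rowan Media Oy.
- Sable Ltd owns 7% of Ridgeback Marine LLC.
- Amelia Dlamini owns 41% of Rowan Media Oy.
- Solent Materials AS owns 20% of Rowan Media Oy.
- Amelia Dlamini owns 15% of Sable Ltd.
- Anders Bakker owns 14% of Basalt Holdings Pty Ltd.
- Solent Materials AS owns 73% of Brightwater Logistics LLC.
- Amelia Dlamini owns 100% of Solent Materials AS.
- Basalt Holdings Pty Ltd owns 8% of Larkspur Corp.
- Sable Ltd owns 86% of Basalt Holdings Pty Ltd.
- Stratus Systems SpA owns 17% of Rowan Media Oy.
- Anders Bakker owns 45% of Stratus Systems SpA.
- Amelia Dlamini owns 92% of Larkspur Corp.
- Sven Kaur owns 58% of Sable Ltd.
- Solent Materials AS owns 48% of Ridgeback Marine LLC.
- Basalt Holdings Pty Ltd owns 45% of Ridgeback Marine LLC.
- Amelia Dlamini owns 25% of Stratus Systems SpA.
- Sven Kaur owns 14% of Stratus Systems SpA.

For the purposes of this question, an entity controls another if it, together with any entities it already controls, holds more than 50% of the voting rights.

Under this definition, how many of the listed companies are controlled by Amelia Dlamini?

4

Amelia holds 100% of Solent, so Amelia controls Solent.
Amelia holds 92% of Larkspur, so Amelia controls Larkspur.
Solent holds 73% of Brightwater, so Amelia controls Brightwater.
Amelia and Solent together hold 41% + 20% = 61% of Rowan, so Amelia controls Rowan.
No other company's threshold is met.
Amelia controls 4 companies.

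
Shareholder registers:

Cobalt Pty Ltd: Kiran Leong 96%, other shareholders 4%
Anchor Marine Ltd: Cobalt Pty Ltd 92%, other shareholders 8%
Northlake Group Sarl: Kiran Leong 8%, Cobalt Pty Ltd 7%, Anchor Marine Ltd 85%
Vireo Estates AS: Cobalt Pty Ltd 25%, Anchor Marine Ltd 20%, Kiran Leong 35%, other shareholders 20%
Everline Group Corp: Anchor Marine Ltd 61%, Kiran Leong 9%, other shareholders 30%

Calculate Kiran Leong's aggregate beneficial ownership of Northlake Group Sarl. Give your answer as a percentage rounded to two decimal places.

89.79%

Kiran reaches Northlake along 3 paths.
Direct stake: 8% = 8%.
Via Cobalt: 96% × 7% = 6.72%.
Via Cobalt → Anchor: 96% × 92% × 85% = 75.072%.
Total: 8% + 6.72% + 75.072% = 89.792%.
Rounded: 89.79%.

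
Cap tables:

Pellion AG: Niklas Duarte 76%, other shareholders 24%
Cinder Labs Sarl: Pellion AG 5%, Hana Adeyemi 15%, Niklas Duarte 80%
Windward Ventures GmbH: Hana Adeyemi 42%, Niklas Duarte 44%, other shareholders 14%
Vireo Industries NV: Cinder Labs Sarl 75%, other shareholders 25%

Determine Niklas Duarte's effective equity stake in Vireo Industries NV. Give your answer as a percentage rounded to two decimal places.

62.85%

Niklas reaches Vireo along 2 paths.
Via Pellion → Cinder: 76% × 5% × 75% = 2.85%.
Via Cinder: 80% × 75% = 60%.
Total: 2.85% + 60% = 62.85%.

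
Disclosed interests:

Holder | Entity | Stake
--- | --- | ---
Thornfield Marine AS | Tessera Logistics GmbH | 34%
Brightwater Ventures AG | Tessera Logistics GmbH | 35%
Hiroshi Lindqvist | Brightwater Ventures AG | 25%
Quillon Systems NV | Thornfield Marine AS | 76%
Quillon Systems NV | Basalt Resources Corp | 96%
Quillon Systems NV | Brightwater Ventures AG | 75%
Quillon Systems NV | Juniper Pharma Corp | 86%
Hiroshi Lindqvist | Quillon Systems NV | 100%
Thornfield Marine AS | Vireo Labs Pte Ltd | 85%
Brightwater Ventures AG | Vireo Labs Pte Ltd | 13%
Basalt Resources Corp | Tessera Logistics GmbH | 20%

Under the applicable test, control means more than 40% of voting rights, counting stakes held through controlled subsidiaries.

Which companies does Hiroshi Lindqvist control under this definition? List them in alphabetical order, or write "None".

Hiroshi holds 100% of Quillon, so Hiroshi controls Quillon.
Quillon and Hiroshi together hold 75% + 25% = 100% of Brightwater, so Hiroshi controls Brightwater.
Quillon holds 76% of Thornfield, so Hiroshi controls Thornfield.
Quillon holds 96% of Basalt, so Hiroshi controls Basalt.
Basalt and Thornfield and Brightwater together hold 20% + 34% + 35% = 89% of Tessera, so Hiroshi controls Tessera.
Thornfield and Brightwater together hold 85% + 13% = 98% of Vireo, so Hiroshi controls Vireo.
Quillon holds 86% of Juniper, so Hiroshi controls Juniper.

Basalt Resources Corp, Brightwater Ventures AG, Juniper Pharma Corp, Quillon Systems NV, Tessera Logistics GmbH, Thornfield Marine AS, Vireo Labs Pte Ltd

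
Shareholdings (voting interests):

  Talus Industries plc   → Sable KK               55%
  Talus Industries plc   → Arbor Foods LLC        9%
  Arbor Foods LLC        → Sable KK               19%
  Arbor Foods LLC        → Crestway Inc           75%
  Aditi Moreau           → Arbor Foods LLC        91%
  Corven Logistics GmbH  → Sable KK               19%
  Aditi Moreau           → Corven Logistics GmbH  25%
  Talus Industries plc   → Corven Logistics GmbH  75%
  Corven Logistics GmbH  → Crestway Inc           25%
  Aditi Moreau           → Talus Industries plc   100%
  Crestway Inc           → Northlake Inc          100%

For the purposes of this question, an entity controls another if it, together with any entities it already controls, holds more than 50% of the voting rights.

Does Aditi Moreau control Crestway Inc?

Yes

Aditi holds 100% of Talus, so Aditi controls Talus.
Aditi and Talus together hold 25% + 75% = 100% of Corven, so Aditi controls Corven.
Talus and Aditi together hold 9% + 91% = 100% of Arbor, so Aditi controls Arbor.
Arbor and Corven together hold 75% + 25% = 100% of Crestway, so Aditi controls Crestway.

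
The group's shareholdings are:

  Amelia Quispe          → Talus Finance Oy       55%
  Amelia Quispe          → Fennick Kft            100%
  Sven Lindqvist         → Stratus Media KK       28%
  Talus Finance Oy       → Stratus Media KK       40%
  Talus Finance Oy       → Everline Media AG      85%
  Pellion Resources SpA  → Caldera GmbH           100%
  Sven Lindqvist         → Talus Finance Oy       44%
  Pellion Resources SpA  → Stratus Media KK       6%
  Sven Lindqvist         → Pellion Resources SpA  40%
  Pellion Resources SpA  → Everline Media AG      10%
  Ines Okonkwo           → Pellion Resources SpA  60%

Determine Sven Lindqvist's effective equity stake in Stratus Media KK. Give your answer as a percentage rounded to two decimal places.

48.00%

Sven reaches Stratus along 3 paths.
Direct stake: 28% = 28%.
Via Talus: 44% × 40% = 17.6%.
Via Pellion: 40% × 6% = 2.4%.
Total: 28% + 17.6% + 2.4% = 48%.
Rounded: 48.00%.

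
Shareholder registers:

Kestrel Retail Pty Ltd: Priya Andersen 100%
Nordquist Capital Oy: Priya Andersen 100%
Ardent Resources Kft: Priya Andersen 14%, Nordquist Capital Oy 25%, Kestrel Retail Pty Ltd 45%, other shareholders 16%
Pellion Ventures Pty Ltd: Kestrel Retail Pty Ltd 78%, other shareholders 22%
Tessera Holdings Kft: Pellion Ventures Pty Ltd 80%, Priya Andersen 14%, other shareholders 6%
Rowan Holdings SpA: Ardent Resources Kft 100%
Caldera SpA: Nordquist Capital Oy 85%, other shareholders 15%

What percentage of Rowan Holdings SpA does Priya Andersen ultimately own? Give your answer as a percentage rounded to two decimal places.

Priya reaches Rowan along 3 paths.
Via Ardent: 14% × 100% = 14%.
Via Nordquist → Ardent: 100% × 25% × 100% = 25%.
Via Kestrel → Ardent: 100% × 45% × 100% = 45%.
Total: 14% + 25% + 45% = 84%.
Rounded: 84.00%.

84.00%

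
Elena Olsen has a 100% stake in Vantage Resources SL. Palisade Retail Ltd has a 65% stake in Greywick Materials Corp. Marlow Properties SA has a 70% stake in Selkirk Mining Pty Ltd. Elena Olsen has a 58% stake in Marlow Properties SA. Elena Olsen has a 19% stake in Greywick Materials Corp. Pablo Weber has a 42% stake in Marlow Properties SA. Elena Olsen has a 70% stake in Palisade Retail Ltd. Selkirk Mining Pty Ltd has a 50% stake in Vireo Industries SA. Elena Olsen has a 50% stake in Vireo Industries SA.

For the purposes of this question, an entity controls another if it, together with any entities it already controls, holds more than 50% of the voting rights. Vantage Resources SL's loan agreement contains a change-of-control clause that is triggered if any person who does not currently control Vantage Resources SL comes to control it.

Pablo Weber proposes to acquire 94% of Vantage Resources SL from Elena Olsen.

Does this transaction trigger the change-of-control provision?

The purchase adds only to Pablo's holdings (Elena's stake shrinks), so Pablo is the only person who could newly come to control Vantage.
Pablo's largest direct stake is 42% in Marlow, which does not meet the threshold, so Pablo controls no company.
Neither Pablo nor any entity Pablo controls holds any voting interest in Vantage.
So before the transaction, Pablo does not control Vantage.
After the purchase, Pablo holds 94% of Vantage directly, and Elena's stake falls to 6%.
Pablo holds 94% of Vantage, so Pablo controls Vantage.
Pablo did not control Vantage before and does after, so the clause is triggered.

Yes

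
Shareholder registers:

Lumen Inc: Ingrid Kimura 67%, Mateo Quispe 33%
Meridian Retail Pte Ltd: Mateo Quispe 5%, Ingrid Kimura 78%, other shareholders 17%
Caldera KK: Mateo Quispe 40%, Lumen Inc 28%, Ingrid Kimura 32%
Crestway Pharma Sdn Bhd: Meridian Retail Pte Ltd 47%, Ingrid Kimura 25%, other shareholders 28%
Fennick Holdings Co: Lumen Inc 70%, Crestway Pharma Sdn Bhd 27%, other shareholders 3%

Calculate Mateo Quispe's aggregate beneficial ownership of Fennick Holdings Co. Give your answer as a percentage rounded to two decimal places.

23.73%

Mateo reaches Fennick along 2 paths.
Via Lumen: 33% × 70% = 23.1%.
Via Meridian → Crestway: 5% × 47% × 27% = 0.6345%.
Total: 23.1% + 0.6345% = 23.7345%.
Rounded: 23.73%.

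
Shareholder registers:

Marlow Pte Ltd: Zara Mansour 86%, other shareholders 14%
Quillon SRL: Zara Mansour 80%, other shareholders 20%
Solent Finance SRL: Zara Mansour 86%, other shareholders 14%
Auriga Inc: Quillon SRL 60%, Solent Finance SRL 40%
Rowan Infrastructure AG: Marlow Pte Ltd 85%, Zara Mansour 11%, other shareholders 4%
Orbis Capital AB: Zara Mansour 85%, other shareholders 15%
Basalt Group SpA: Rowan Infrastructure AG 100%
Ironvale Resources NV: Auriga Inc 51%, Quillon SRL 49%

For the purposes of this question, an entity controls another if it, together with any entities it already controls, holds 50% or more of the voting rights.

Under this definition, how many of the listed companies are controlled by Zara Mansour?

8

Zara holds 86% of Marlow, so Zara controls Marlow.
Zara holds 80% of Quillon, so Zara controls Quillon.
Zara holds 86% of Solent, so Zara controls Solent.
Quillon and Solent together hold 60% + 40% = 100% of Auriga, so Zara controls Auriga.
Marlow and Zara together hold 85% + 11% = 96% of Rowan, so Zara controls Rowan.
Zara holds 85% of Orbis, so Zara controls Orbis.
Rowan holds 100% of Basalt, so Zara controls Basalt.
Auriga and Quillon together hold 51% + 49% = 100% of Ironvale, so Zara controls Ironvale.
Zara controls 8 companies.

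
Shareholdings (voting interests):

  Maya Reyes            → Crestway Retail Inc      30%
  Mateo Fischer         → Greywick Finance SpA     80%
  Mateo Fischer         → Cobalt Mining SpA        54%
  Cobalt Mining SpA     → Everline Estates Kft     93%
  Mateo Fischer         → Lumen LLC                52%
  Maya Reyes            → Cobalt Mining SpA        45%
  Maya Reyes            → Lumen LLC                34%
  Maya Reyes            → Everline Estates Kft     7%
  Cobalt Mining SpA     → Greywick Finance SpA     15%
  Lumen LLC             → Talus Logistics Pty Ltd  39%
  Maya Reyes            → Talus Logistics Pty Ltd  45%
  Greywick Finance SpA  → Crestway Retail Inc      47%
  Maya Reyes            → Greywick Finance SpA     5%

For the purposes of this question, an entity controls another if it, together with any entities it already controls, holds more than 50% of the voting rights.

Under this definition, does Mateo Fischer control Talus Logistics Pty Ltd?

No

Mateo holds 52% of Lumen, so Mateo controls Lumen.
Mateo holds 54% of Cobalt, so Mateo controls Cobalt.
Cobalt and Mateo together hold 15% + 80% = 95% of Greywick, so Mateo controls Greywick.
Cobalt holds 93% of Everline, so Mateo controls Everline.
In Talus, Mateo's side holds only 39%, not > 50%.
So Mateo does not control Talus.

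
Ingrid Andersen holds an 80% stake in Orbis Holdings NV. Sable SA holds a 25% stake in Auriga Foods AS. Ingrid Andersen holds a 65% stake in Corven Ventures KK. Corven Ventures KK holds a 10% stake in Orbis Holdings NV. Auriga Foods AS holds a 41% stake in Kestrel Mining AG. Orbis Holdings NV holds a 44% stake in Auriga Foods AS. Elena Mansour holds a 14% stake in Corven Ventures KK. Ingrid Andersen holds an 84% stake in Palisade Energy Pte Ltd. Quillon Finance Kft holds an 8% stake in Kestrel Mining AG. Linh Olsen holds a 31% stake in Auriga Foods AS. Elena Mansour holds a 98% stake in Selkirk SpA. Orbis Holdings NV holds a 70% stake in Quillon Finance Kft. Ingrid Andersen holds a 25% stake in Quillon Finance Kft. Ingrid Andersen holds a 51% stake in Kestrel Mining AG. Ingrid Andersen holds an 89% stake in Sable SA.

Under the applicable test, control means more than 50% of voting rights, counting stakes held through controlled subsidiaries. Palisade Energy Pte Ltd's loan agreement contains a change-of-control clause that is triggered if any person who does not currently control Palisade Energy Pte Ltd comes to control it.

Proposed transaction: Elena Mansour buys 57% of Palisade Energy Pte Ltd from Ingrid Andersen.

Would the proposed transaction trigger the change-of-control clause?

Yes

The purchase adds only to Elena's holdings (Ingrid's stake shrinks), so Elena is the only person who could newly come to control Palisade.
Elena holds 98% of Selkirk, so Elena controls Selkirk.
Neither Elena nor any entity Elena controls holds any voting interest in Palisade.
So before the transaction, Elena does not control Palisade.
After the purchase, Elena holds 57% of Palisade directly, and Ingrid's stake falls to 27%.
Elena holds 57% of Palisade, so Elena controls Palisade.
Elena did not control Palisade before and does after, so the clause is triggered.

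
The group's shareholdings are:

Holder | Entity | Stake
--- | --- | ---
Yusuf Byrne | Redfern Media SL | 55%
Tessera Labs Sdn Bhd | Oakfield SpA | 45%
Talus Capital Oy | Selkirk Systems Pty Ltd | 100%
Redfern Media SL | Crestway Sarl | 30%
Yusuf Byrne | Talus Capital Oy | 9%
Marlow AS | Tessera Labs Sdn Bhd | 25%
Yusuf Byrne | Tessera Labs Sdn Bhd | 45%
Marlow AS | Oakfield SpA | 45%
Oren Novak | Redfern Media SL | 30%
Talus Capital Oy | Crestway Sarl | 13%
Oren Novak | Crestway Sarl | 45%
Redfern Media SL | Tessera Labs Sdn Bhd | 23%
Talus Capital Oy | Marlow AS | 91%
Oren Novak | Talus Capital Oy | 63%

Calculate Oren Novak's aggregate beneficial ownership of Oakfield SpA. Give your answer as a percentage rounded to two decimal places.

35.35%

Oren reaches Oakfield along 3 paths.
Via Redfern → Tessera: 30% × 23% × 45% = 3.105%.
Via Talus → Marlow → Tessera: 63% × 91% × 25% × 45% = 6.449625%.
Via Talus → Marlow: 63% × 91% × 45% = 25.7985%.
Total: 3.105% + 6.449625% + 25.7985% = 35.353125%.
Rounded: 35.35%.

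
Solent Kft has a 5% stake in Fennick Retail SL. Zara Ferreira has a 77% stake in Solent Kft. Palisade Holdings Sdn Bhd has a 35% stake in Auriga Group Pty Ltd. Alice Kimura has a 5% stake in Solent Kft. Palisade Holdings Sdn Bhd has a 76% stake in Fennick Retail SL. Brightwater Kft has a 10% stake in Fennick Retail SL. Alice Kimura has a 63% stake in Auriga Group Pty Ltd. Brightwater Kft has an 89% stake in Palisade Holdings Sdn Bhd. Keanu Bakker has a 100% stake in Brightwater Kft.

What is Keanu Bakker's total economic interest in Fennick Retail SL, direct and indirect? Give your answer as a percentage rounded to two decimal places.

Keanu reaches Fennick along 2 paths.
Via Brightwater: 100% × 10% = 10%.
Via Brightwater → Palisade: 100% × 89% × 76% = 67.64%.
Total: 10% + 67.64% = 77.64%.

77.64%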